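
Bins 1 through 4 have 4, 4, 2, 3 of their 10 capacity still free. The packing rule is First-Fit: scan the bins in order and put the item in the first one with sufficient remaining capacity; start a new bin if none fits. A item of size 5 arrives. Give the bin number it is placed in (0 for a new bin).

0

No bin has ≥ 5 free, so a new bin is opened.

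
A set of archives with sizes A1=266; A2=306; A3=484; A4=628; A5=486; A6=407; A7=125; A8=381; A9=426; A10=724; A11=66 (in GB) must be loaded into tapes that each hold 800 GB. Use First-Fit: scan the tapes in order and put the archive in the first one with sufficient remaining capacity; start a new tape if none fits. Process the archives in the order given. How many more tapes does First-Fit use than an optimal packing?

First-Fit: [266,306,125,66] [484] [628] [486] [407,381] [426] [724] → 7 tapes.
Total size 4299 GB; any packing needs at least ⌈4299/800⌉ = 6 tapes.
An optimal packing achieves that bound: [724,66] [628,125] [486,306] [484,266] [426] [407,381] → 6 tapes.
Excess: 7 − 6 = 1.

1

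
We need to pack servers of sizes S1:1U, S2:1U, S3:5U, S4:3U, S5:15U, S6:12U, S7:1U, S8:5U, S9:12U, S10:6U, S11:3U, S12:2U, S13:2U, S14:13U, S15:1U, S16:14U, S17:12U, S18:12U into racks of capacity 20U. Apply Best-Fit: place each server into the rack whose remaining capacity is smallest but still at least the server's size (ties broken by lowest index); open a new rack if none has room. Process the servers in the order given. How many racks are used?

8 racks

Put S1 (1U) in rack 1; 19U remain.
Put S2 (1U) in rack 1; 18U remain.
Put S3 (5U) in rack 1; 13U remain.
Put S4 (3U) in rack 1; 10U remain.
Put S5 (15U) in rack 2; 5U remain.
Put S6 (12U) in rack 3; 8U remain.
Put S7 (1U) in rack 2; 4U remain.
Put S8 (5U) in rack 3; 3U remain.
Put S9 (12U) in rack 4; 8U remain.
Put S10 (6U) in rack 4; 2U remain.
Put S11 (3U) in rack 3; 0U remain.
Put S12 (2U) in rack 4; 0U remain.
Put S13 (2U) in rack 2; 2U remain.
Put S14 (13U) in rack 5; 7U remain.
Put S15 (1U) in rack 2; 1U remain.
Put S16 (14U) in rack 6; 6U remain.
Put S17 (12U) in rack 7; 8U remain.
Put S18 (12U) in rack 8; 8U remain.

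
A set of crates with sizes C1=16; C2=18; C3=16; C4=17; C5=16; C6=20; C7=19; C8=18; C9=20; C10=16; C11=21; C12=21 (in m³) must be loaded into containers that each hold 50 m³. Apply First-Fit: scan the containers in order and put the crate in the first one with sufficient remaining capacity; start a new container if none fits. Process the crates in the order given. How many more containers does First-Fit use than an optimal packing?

0

First-Fit: [16,18,16] [17,16,16] [20,19] [18,20] [21,21] → 5 containers.
Total size 218 m³; any packing needs at least ⌈218/50⌉ = 5 containers.
So 5 is already optimal.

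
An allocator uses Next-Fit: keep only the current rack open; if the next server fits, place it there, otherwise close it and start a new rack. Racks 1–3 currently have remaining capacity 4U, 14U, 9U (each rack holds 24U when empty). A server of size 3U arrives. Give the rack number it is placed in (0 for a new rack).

3

Next-Fit only looks at rack 3, which has 9U free.
3U fits there.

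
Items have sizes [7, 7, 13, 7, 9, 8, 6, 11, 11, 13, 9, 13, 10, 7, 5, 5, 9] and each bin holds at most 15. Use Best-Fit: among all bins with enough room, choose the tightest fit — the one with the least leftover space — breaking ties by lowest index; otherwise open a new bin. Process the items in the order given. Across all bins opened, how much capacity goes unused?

Put 7 in bin 1; 8 remain.
Put 7 in bin 1; 1 remain.
Put 13 in bin 2; 2 remain.
Put 7 in bin 3; 8 remain.
Put 9 in bin 4; 6 remain.
Put 8 in bin 3; 0 remain.
Put 6 in bin 4; 0 remain.
Put 11 in bin 5; 4 remain.
Put 11 in bin 6; 4 remain.
Put 13 in bin 7; 2 remain.
Put 9 in bin 8; 6 remain.
Put 13 in bin 9; 2 remain.
Put 10 in bin 10; 5 remain.
Put 7 in bin 11; 8 remain.
Put 5 in bin 10; 0 remain.
Put 5 in bin 8; 1 remain.
Put 9 in bin 12; 6 remain.
12 bins × 15 = 180; used 150; unused 30.

30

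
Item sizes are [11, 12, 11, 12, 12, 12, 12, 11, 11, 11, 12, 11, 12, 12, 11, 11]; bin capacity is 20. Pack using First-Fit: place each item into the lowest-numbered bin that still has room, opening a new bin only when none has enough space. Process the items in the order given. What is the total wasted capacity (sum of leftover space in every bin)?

136

Put 11 in bin 1; 9 remain.
Put 12 in bin 2; 8 remain.
Put 11 in bin 3; 9 remain.
Put 12 in bin 4; 8 remain.
Put 12 in bin 5; 8 remain.
Put 12 in bin 6; 8 remain.
Put 12 in bin 7; 8 remain.
Put 11 in bin 8; 9 remain.
Put 11 in bin 9; 9 remain.
Put 11 in bin 10; 9 remain.
Put 12 in bin 11; 8 remain.
Put 11 in bin 12; 9 remain.
Put 12 in bin 13; 8 remain.
Put 12 in bin 14; 8 remain.
Put 11 in bin 15; 9 remain.
Put 11 in bin 16; 9 remain.
16 bins × 20 = 320; used 184; unused 136.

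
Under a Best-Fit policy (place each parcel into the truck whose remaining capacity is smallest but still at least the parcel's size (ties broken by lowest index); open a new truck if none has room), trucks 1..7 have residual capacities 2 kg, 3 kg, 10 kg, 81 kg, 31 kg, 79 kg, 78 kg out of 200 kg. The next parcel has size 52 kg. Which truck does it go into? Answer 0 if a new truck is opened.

Trucks with room: truck 4 (81 kg), truck 6 (79 kg), truck 7 (78 kg).
Tightest fit is truck 7 with 78 kg free.

7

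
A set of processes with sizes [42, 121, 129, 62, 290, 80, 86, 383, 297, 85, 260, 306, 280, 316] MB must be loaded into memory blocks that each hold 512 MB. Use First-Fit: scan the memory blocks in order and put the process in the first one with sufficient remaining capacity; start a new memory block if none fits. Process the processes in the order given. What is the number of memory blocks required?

42 MB → memory block 1 (remaining 470 MB)
121 MB → memory block 1 (remaining 349 MB)
129 MB → memory block 1 (remaining 220 MB)
62 MB → memory block 1 (remaining 158 MB)
290 MB → memory block 2 (remaining 222 MB)
80 MB → memory block 1 (remaining 78 MB)
86 MB → memory block 2 (remaining 136 MB)
383 MB → memory block 3 (remaining 129 MB)
297 MB → memory block 4 (remaining 215 MB)
85 MB → memory block 2 (remaining 51 MB)
260 MB → memory block 5 (remaining 252 MB)
306 MB → memory block 6 (remaining 206 MB)
280 MB → memory block 7 (remaining 232 MB)
316 MB → memory block 8 (remaining 196 MB)

8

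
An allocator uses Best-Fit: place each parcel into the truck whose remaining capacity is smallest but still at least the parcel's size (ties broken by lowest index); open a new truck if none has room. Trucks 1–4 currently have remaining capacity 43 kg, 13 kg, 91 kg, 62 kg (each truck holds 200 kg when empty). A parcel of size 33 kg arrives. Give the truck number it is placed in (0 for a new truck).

1

Trucks with room: truck 1 (43 kg), truck 3 (91 kg), truck 4 (62 kg).
Tightest fit is truck 1 with 43 kg free.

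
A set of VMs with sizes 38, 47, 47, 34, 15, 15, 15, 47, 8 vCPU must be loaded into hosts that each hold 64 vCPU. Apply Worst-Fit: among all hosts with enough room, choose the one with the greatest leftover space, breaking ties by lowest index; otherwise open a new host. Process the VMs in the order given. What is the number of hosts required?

Put 38 vCPU in host 1; 26 vCPU remain.
Put 47 vCPU in host 2; 17 vCPU remain.
Put 47 vCPU in host 3; 17 vCPU remain.
Put 34 vCPU in host 4; 30 vCPU remain.
Put 15 vCPU in host 4; 15 vCPU remain.
Put 15 vCPU in host 1; 11 vCPU remain.
Put 15 vCPU in host 2; 2 vCPU remain.
Put 47 vCPU in host 5; 17 vCPU remain.
Put 8 vCPU in host 3; 9 vCPU remain.

5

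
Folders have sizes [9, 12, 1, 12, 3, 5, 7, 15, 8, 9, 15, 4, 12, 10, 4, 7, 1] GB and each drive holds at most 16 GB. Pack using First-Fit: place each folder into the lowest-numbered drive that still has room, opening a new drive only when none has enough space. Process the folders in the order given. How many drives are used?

10

9 GB → drive 1 (remaining 7 GB)
12 GB → drive 2 (remaining 4 GB)
1 GB → drive 1 (remaining 6 GB)
12 GB → drive 3 (remaining 4 GB)
3 GB → drive 1 (remaining 3 GB)
5 GB → drive 4 (remaining 11 GB)
7 GB → drive 4 (remaining 4 GB)
15 GB → drive 5 (remaining 1 GB)
8 GB → drive 6 (remaining 8 GB)
9 GB → drive 7 (remaining 7 GB)
15 GB → drive 8 (remaining 1 GB)
4 GB → drive 2 (remaining 0 GB)
12 GB → drive 9 (remaining 4 GB)
10 GB → drive 10 (remaining 6 GB)
4 GB → drive 3 (remaining 0 GB)
7 GB → drive 6 (remaining 1 GB)
1 GB → drive 1 (remaining 2 GB)
Final drives: [9,1,3,1] [12,4] [12,4] [5,7] [15] [8,7] [9] [15] [12] [10].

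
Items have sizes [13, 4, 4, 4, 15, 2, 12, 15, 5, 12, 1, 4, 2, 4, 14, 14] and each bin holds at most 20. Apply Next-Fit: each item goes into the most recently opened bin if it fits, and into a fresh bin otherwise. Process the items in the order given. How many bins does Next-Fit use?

8

13 → bin 1 (remaining 7)
4 → bin 1 (remaining 3)
4 → bin 2 (remaining 16)
4 → bin 2 (remaining 12)
15 → bin 3 (remaining 5)
2 → bin 3 (remaining 3)
12 → bin 4 (remaining 8)
15 → bin 5 (remaining 5)
5 → bin 5 (remaining 0)
12 → bin 6 (remaining 8)
1 → bin 6 (remaining 7)
4 → bin 6 (remaining 3)
2 → bin 6 (remaining 1)
4 → bin 7 (remaining 16)
14 → bin 7 (remaining 2)
14 → bin 8 (remaining 6)
Final bins: [13,4] [4,4] [15,2] [12] [15,5] [12,1,4,2] [4,14] [14].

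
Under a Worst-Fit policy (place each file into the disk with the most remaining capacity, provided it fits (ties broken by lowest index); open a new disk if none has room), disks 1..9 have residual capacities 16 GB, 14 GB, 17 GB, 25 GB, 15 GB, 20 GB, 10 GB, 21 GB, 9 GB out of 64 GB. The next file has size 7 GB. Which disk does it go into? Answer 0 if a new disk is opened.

4

Disks with room: disk 1 (16 GB), disk 2 (14 GB), disk 3 (17 GB), disk 4 (25 GB), disk 5 (15 GB), disk 6 (20 GB), disk 7 (10 GB), disk 8 (21 GB), disk 9 (9 GB).
Most room is disk 4 with 25 GB free.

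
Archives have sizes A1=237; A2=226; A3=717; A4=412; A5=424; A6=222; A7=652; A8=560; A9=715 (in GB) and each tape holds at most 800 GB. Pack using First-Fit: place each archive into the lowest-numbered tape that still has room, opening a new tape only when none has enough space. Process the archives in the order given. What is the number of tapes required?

Put A1 (237 GB) in tape 1; 563 GB remain.
Put A2 (226 GB) in tape 1; 337 GB remain.
Put A3 (717 GB) in tape 2; 83 GB remain.
Put A4 (412 GB) in tape 3; 388 GB remain.
Put A5 (424 GB) in tape 4; 376 GB remain.
Put A6 (222 GB) in tape 1; 115 GB remain.
Put A7 (652 GB) in tape 5; 148 GB remain.
Put A8 (560 GB) in tape 6; 240 GB remain.
Put A9 (715 GB) in tape 7; 85 GB remain.
Final tapes: [237,226,222] [717] [412] [424] [652] [560] [715].

7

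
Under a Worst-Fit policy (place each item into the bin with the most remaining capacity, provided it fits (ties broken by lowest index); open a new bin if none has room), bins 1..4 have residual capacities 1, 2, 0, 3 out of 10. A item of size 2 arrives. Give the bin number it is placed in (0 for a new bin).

4

Bins with room: bin 2 (2), bin 4 (3).
Most room is bin 4 with 3 free.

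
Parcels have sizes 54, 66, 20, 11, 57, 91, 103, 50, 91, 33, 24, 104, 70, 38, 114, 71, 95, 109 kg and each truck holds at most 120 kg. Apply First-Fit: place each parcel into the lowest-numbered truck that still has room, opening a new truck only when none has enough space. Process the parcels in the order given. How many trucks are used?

truck 1: place 54 kg, 66 kg left
truck 1: place 66 kg, 0 kg left
truck 2: place 20 kg, 100 kg left
truck 2: place 11 kg, 89 kg left
truck 2: place 57 kg, 32 kg left
truck 3: place 91 kg, 29 kg left
truck 4: place 103 kg, 17 kg left
truck 5: place 50 kg, 70 kg left
truck 6: place 91 kg, 29 kg left
truck 5: place 33 kg, 37 kg left
truck 2: place 24 kg, 8 kg left
truck 7: place 104 kg, 16 kg left
truck 8: place 70 kg, 50 kg left
truck 8: place 38 kg, 12 kg left
truck 9: place 114 kg, 6 kg left
truck 10: place 71 kg, 49 kg left
truck 11: place 95 kg, 25 kg left
truck 12: place 109 kg, 11 kg left

12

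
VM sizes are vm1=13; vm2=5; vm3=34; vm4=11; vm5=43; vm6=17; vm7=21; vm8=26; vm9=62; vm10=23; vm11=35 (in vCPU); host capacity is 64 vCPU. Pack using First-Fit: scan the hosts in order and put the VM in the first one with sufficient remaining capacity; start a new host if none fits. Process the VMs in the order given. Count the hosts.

Put vm1 (13 vCPU) in host 1; 51 vCPU remain.
Put vm2 (5 vCPU) in host 1; 46 vCPU remain.
Put vm3 (34 vCPU) in host 1; 12 vCPU remain.
Put vm4 (11 vCPU) in host 1; 1 vCPU remain.
Put vm5 (43 vCPU) in host 2; 21 vCPU remain.
Put vm6 (17 vCPU) in host 2; 4 vCPU remain.
Put vm7 (21 vCPU) in host 3; 43 vCPU remain.
Put vm8 (26 vCPU) in host 3; 17 vCPU remain.
Put vm9 (62 vCPU) in host 4; 2 vCPU remain.
Put vm10 (23 vCPU) in host 5; 41 vCPU remain.
Put vm11 (35 vCPU) in host 5; 6 vCPU remain.

5 hosts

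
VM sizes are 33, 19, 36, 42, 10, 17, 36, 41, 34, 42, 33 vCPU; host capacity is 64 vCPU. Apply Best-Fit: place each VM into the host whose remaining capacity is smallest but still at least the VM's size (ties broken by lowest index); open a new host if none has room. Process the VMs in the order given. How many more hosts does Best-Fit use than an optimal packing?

Best-Fit: [33,19,10] [36] [42,17] [36] [41] [34] [42] [33] → 8 hosts.
8 VMs exceed 32 vCPU (half the capacity), and no two of those can share a host, so at least 8 hosts are needed.
So 8 is already optimal.

0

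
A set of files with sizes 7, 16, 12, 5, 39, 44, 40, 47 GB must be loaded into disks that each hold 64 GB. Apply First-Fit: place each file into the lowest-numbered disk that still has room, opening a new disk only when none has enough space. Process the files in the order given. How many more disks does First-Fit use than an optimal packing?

1

First-Fit: [7,16,12,5] [39] [44] [40] [47] → 5 disks.
Total size 210 GB; any packing needs at least ⌈210/64⌉ = 4 disks.
An optimal packing achieves that bound: [47,16] [44,12,7] [40,5] [39] → 4 disks.
Excess: 5 − 4 = 1.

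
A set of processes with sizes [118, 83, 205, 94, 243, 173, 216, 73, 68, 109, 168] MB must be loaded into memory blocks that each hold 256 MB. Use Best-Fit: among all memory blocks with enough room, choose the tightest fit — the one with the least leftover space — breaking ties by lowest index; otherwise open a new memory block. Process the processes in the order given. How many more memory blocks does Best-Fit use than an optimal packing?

Best-Fit: [118,83] [205] [94,68] [243] [173,73] [216] [109] [168] → 8 memory blocks.
Total size 1550 MB; any packing needs at least ⌈1550/256⌉ = 7 memory blocks.
An optimal packing achieves that bound: [243] [216] [205] [173,83] [168,73] [118,109] [94,68] → 7 memory blocks.
Excess: 8 − 7 = 1.

1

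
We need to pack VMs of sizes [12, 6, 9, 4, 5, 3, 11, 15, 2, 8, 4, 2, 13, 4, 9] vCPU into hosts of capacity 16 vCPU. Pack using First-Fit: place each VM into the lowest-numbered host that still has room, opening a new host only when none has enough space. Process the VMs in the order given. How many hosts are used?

Put 12 vCPU in host 1; 4 vCPU remain.
Put 6 vCPU in host 2; 10 vCPU remain.
Put 9 vCPU in host 2; 1 vCPU remain.
Put 4 vCPU in host 1; 0 vCPU remain.
Put 5 vCPU in host 3; 11 vCPU remain.
Put 3 vCPU in host 3; 8 vCPU remain.
Put 11 vCPU in host 4; 5 vCPU remain.
Put 15 vCPU in host 5; 1 vCPU remain.
Put 2 vCPU in host 3; 6 vCPU remain.
Put 8 vCPU in host 6; 8 vCPU remain.
Put 4 vCPU in host 3; 2 vCPU remain.
Put 2 vCPU in host 3; 0 vCPU remain.
Put 13 vCPU in host 7; 3 vCPU remain.
Put 4 vCPU in host 4; 1 vCPU remain.
Put 9 vCPU in host 8; 7 vCPU remain.
Final hosts: [12,4] [6,9] [5,3,2,4,2] [11,4] [15] [8] [13] [9].

8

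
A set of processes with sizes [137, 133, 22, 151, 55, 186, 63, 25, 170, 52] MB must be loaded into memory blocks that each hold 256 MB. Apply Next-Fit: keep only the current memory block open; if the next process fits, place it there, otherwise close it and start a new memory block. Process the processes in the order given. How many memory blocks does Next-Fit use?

137 MB → memory block 1 (remaining 119 MB)
133 MB → memory block 2 (remaining 123 MB)
22 MB → memory block 2 (remaining 101 MB)
151 MB → memory block 3 (remaining 105 MB)
55 MB → memory block 3 (remaining 50 MB)
186 MB → memory block 4 (remaining 70 MB)
63 MB → memory block 4 (remaining 7 MB)
25 MB → memory block 5 (remaining 231 MB)
170 MB → memory block 5 (remaining 61 MB)
52 MB → memory block 5 (remaining 9 MB)

5 memory blocks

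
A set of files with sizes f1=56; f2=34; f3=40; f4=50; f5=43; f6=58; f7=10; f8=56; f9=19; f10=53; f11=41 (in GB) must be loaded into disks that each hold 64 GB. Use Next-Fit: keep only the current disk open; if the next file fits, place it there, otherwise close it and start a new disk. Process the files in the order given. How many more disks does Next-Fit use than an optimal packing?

2

Next-Fit: [56] [34] [40] [50] [43] [58] [10] [56] [19] [53] [41] → 11 disks.
9 files exceed 32 GB (half the capacity), and no two of those can share a disk, so at least 9 disks are needed.
An optimal packing achieves that bound: [58] [56] [56] [53,10] [50] [43,19] [41] [40] [34] → 9 disks.
Excess: 11 − 9 = 2.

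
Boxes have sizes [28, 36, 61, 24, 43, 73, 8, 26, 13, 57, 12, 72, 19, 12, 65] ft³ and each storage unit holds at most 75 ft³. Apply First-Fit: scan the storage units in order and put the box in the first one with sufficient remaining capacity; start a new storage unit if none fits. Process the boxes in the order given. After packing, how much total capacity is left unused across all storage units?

28 ft³ → storage unit 1 (remaining 47 ft³)
36 ft³ → storage unit 1 (remaining 11 ft³)
61 ft³ → storage unit 2 (remaining 14 ft³)
24 ft³ → storage unit 3 (remaining 51 ft³)
43 ft³ → storage unit 3 (remaining 8 ft³)
73 ft³ → storage unit 4 (remaining 2 ft³)
8 ft³ → storage unit 1 (remaining 3 ft³)
26 ft³ → storage unit 5 (remaining 49 ft³)
13 ft³ → storage unit 2 (remaining 1 ft³)
57 ft³ → storage unit 6 (remaining 18 ft³)
12 ft³ → storage unit 5 (remaining 37 ft³)
72 ft³ → storage unit 7 (remaining 3 ft³)
19 ft³ → storage unit 5 (remaining 18 ft³)
12 ft³ → storage unit 5 (remaining 6 ft³)
65 ft³ → storage unit 8 (remaining 10 ft³)
8 storage units × 75 ft³ = 600 ft³; used 549 ft³; unused 51 ft³.

51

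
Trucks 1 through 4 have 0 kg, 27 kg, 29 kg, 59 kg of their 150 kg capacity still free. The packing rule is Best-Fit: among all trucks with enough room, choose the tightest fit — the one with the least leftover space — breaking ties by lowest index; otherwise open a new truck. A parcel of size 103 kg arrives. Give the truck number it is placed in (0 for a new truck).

0

No truck has ≥ 103 kg free, so a new truck is opened.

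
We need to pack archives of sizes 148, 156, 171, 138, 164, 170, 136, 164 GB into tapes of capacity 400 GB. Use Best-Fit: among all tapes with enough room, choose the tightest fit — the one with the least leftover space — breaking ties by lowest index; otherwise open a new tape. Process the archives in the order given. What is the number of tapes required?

4 tapes

Put 148 GB in tape 1; 252 GB remain.
Put 156 GB in tape 1; 96 GB remain.
Put 171 GB in tape 2; 229 GB remain.
Put 138 GB in tape 2; 91 GB remain.
Put 164 GB in tape 3; 236 GB remain.
Put 170 GB in tape 3; 66 GB remain.
Put 136 GB in tape 4; 264 GB remain.
Put 164 GB in tape 4; 100 GB remain.
Final tapes: [148,156] [171,138] [164,170] [136,164].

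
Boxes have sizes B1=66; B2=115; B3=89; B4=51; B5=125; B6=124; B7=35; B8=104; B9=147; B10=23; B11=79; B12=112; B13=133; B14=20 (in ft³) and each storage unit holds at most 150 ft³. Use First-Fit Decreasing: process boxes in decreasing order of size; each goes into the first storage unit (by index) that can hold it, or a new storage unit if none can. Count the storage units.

9

Sorted descending: 147, 133, 125, 124, 115, 112, 104, 89, 79, 66, 51, 35, 23, 20.
Put 147 ft³ in storage unit 1; 3 ft³ remain.
Put 133 ft³ in storage unit 2; 17 ft³ remain.
Put 125 ft³ in storage unit 3; 25 ft³ remain.
Put 124 ft³ in storage unit 4; 26 ft³ remain.
Put 115 ft³ in storage unit 5; 35 ft³ remain.
Put 112 ft³ in storage unit 6; 38 ft³ remain.
Put 104 ft³ in storage unit 7; 46 ft³ remain.
Put 89 ft³ in storage unit 8; 61 ft³ remain.
Put 79 ft³ in storage unit 9; 71 ft³ remain.
Put 66 ft³ in storage unit 9; 5 ft³ remain.
Put 51 ft³ in storage unit 8; 10 ft³ remain.
Put 35 ft³ in storage unit 5; 0 ft³ remain.
Put 23 ft³ in storage unit 3; 2 ft³ remain.
Put 20 ft³ in storage unit 4; 6 ft³ remain.
Final storage units: [147] [133] [125,23] [124,20] [115,35] [112] [104] [89,51] [79,66].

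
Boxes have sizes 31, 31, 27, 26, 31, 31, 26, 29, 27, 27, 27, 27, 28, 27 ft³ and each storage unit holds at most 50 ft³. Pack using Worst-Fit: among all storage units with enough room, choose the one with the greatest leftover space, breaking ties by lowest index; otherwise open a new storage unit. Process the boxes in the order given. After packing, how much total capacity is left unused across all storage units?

305

storage unit 1: place 31 ft³, 19 ft³ left
storage unit 2: place 31 ft³, 19 ft³ left
storage unit 3: place 27 ft³, 23 ft³ left
storage unit 4: place 26 ft³, 24 ft³ left
storage unit 5: place 31 ft³, 19 ft³ left
storage unit 6: place 31 ft³, 19 ft³ left
storage unit 7: place 26 ft³, 24 ft³ left
storage unit 8: place 29 ft³, 21 ft³ left
storage unit 9: place 27 ft³, 23 ft³ left
storage unit 10: place 27 ft³, 23 ft³ left
storage unit 11: place 27 ft³, 23 ft³ left
storage unit 12: place 27 ft³, 23 ft³ left
storage unit 13: place 28 ft³, 22 ft³ left
storage unit 14: place 27 ft³, 23 ft³ left
14 storage units × 50 ft³ = 700 ft³; used 395 ft³; unused 305 ft³.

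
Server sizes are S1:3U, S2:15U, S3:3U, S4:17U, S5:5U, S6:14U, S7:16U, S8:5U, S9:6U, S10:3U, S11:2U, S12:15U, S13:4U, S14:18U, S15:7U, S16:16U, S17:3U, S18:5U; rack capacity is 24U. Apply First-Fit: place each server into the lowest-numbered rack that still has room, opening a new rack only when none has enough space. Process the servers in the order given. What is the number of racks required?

7 racks

rack 1: place S1 (3U), 21U left
rack 1: place S2 (15U), 6U left
rack 1: place S3 (3U), 3U left
rack 2: place S4 (17U), 7U left
rack 2: place S5 (5U), 2U left
rack 3: place S6 (14U), 10U left
rack 4: place S7 (16U), 8U left
rack 3: place S8 (5U), 5U left
rack 4: place S9 (6U), 2U left
rack 1: place S10 (3U), 0U left
rack 2: place S11 (2U), 0U left
rack 5: place S12 (15U), 9U left
rack 3: place S13 (4U), 1U left
rack 6: place S14 (18U), 6U left
rack 5: place S15 (7U), 2U left
rack 7: place S16 (16U), 8U left
rack 6: place S17 (3U), 3U left
rack 7: place S18 (5U), 3U left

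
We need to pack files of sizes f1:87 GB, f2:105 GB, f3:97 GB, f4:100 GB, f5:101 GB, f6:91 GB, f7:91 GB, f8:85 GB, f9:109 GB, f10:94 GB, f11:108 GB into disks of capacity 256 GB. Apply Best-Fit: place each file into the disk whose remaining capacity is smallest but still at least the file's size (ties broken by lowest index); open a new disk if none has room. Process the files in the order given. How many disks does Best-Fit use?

6

f1 (87 GB) → disk 1 (remaining 169 GB)
f2 (105 GB) → disk 1 (remaining 64 GB)
f3 (97 GB) → disk 2 (remaining 159 GB)
f4 (100 GB) → disk 2 (remaining 59 GB)
f5 (101 GB) → disk 3 (remaining 155 GB)
f6 (91 GB) → disk 3 (remaining 64 GB)
f7 (91 GB) → disk 4 (remaining 165 GB)
f8 (85 GB) → disk 4 (remaining 80 GB)
f9 (109 GB) → disk 5 (remaining 147 GB)
f10 (94 GB) → disk 5 (remaining 53 GB)
f11 (108 GB) → disk 6 (remaining 148 GB)
Final disks: [87,105] [97,100] [101,91] [91,85] [109,94] [108].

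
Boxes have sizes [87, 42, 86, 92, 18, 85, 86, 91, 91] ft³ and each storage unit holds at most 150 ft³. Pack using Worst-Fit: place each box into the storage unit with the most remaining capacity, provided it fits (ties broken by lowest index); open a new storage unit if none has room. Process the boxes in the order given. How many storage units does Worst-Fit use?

storage unit 1: place 87 ft³, 63 ft³ left
storage unit 1: place 42 ft³, 21 ft³ left
storage unit 2: place 86 ft³, 64 ft³ left
storage unit 3: place 92 ft³, 58 ft³ left
storage unit 2: place 18 ft³, 46 ft³ left
storage unit 4: place 85 ft³, 65 ft³ left
storage unit 5: place 86 ft³, 64 ft³ left
storage unit 6: place 91 ft³, 59 ft³ left
storage unit 7: place 91 ft³, 59 ft³ left

7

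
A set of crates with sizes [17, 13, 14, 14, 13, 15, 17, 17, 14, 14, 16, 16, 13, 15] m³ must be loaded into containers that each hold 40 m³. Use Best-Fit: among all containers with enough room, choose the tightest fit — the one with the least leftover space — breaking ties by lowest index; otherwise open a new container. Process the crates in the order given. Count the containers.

container 1: place 17 m³, 23 m³ left
container 1: place 13 m³, 10 m³ left
container 2: place 14 m³, 26 m³ left
container 2: place 14 m³, 12 m³ left
container 3: place 13 m³, 27 m³ left
container 3: place 15 m³, 12 m³ left
container 4: place 17 m³, 23 m³ left
container 4: place 17 m³, 6 m³ left
container 5: place 14 m³, 26 m³ left
container 5: place 14 m³, 12 m³ left
container 6: place 16 m³, 24 m³ left
container 6: place 16 m³, 8 m³ left
container 7: place 13 m³, 27 m³ left
container 7: place 15 m³, 12 m³ left

7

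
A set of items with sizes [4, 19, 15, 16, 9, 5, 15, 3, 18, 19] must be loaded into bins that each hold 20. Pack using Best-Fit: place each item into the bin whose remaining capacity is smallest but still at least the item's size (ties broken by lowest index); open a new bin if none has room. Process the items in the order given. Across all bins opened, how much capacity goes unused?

bin 1: place 4, 16 left
bin 2: place 19, 1 left
bin 1: place 15, 1 left
bin 3: place 16, 4 left
bin 4: place 9, 11 left
bin 4: place 5, 6 left
bin 5: place 15, 5 left
bin 3: place 3, 1 left
bin 6: place 18, 2 left
bin 7: place 19, 1 left
7 bins × 20 = 140; used 123; unused 17.

17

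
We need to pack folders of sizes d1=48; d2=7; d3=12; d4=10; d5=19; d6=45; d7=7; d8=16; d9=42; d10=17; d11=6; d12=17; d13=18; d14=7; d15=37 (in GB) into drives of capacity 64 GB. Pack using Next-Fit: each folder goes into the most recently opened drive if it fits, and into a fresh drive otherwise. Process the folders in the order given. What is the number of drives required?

6 drives

d1 (48 GB) → drive 1 (remaining 16 GB)
d2 (7 GB) → drive 1 (remaining 9 GB)
d3 (12 GB) → drive 2 (remaining 52 GB)
d4 (10 GB) → drive 2 (remaining 42 GB)
d5 (19 GB) → drive 2 (remaining 23 GB)
d6 (45 GB) → drive 3 (remaining 19 GB)
d7 (7 GB) → drive 3 (remaining 12 GB)
d8 (16 GB) → drive 4 (remaining 48 GB)
d9 (42 GB) → drive 4 (remaining 6 GB)
d10 (17 GB) → drive 5 (remaining 47 GB)
d11 (6 GB) → drive 5 (remaining 41 GB)
d12 (17 GB) → drive 5 (remaining 24 GB)
d13 (18 GB) → drive 5 (remaining 6 GB)
d14 (7 GB) → drive 6 (remaining 57 GB)
d15 (37 GB) → drive 6 (remaining 20 GB)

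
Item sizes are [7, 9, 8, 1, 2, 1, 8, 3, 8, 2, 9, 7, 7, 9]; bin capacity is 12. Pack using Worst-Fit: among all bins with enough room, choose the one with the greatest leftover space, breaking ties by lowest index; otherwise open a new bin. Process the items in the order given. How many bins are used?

9

7 → bin 1 (remaining 5)
9 → bin 2 (remaining 3)
8 → bin 3 (remaining 4)
1 → bin 1 (remaining 4)
2 → bin 1 (remaining 2)
1 → bin 3 (remaining 3)
8 → bin 4 (remaining 4)
3 → bin 4 (remaining 1)
8 → bin 5 (remaining 4)
2 → bin 5 (remaining 2)
9 → bin 6 (remaining 3)
7 → bin 7 (remaining 5)
7 → bin 8 (remaining 5)
9 → bin 9 (remaining 3)
Final bins: [7,1,2] [9] [8,1] [8,3] [8,2] [9] [7] [7] [9].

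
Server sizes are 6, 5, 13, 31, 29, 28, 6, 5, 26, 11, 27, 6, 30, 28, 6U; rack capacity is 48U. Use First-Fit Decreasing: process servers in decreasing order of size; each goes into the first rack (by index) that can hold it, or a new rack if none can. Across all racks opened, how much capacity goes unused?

Sorted descending: 31, 30, 29, 28, 28, 27, 26, 13, 11, 6, 6, 6, 6, 5, 5.
rack 1: place 31U, 17U left
rack 2: place 30U, 18U left
rack 3: place 29U, 19U left
rack 4: place 28U, 20U left
rack 5: place 28U, 20U left
rack 6: place 27U, 21U left
rack 7: place 26U, 22U left
rack 1: place 13U, 4U left
rack 2: place 11U, 7U left
rack 2: place 6U, 1U left
rack 3: place 6U, 13U left
rack 3: place 6U, 7U left
rack 3: place 6U, 1U left
rack 4: place 5U, 15U left
rack 4: place 5U, 10U left
7 racks × 48U = 336U; used 257U; unused 79U.

79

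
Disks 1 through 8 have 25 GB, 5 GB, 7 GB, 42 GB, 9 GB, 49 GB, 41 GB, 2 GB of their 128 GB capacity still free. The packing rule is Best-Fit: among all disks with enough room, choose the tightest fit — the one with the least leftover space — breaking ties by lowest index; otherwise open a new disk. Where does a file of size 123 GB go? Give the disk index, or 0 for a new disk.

No disk has ≥ 123 GB free, so a new disk is opened.

0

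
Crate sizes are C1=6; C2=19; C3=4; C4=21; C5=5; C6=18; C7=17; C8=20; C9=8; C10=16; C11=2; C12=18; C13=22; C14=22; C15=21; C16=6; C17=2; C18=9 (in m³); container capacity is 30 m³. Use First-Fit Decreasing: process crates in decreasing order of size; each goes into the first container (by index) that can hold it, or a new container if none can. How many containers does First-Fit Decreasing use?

10

Sorted descending: 22, 22, 21, 21, 20, 19, 18, 18, 17, 16, 9, 8, 6, 6, 5, 4, 2, 2.
container 1: place 22 m³, 8 m³ left
container 2: place 22 m³, 8 m³ left
container 3: place 21 m³, 9 m³ left
container 4: place 21 m³, 9 m³ left
container 5: place 20 m³, 10 m³ left
container 6: place 19 m³, 11 m³ left
container 7: place 18 m³, 12 m³ left
container 8: place 18 m³, 12 m³ left
container 9: place 17 m³, 13 m³ left
container 10: place 16 m³, 14 m³ left
container 3: place 9 m³, 0 m³ left
container 1: place 8 m³, 0 m³ left
container 2: place 6 m³, 2 m³ left
container 4: place 6 m³, 3 m³ left
container 5: place 5 m³, 5 m³ left
container 5: place 4 m³, 1 m³ left
container 2: place 2 m³, 0 m³ left
container 4: place 2 m³, 1 m³ left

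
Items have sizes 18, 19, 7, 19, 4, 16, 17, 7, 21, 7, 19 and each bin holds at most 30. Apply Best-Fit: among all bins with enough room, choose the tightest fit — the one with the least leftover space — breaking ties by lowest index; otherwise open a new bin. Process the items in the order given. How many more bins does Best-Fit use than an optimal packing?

0

Best-Fit: [18] [19,7,4] [19,7] [16] [17] [21,7] [19] → 7 bins.
7 items exceed 15 (half the capacity), and no two of those can share a bin, so at least 7 bins are needed.
So 7 is already optimal.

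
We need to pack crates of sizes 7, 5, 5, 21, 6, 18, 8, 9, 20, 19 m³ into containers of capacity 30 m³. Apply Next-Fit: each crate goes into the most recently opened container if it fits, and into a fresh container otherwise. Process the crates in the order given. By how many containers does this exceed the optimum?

1

Next-Fit: [7,5,5] [21,6] [18,8] [9,20] [19] → 5 containers.
Total size 118 m³; any packing needs at least ⌈118/30⌉ = 4 containers.
An optimal packing achieves that bound: [21,9] [20,8] [19,6,5] [18,7,5] → 4 containers.
Excess: 5 − 4 = 1.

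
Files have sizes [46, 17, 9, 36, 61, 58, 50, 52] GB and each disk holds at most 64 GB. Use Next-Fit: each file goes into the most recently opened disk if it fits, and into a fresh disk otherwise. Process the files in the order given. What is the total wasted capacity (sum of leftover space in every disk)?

55

Put 46 GB in disk 1; 18 GB remain.
Put 17 GB in disk 1; 1 GB remain.
Put 9 GB in disk 2; 55 GB remain.
Put 36 GB in disk 2; 19 GB remain.
Put 61 GB in disk 3; 3 GB remain.
Put 58 GB in disk 4; 6 GB remain.
Put 50 GB in disk 5; 14 GB remain.
Put 52 GB in disk 6; 12 GB remain.
6 disks × 64 GB = 384 GB; used 329 GB; unused 55 GB.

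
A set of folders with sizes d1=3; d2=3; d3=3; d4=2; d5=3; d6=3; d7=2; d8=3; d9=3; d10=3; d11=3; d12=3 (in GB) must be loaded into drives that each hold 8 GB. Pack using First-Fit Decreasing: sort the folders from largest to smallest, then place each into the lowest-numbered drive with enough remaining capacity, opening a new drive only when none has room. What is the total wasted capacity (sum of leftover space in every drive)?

6

Sorted descending: 3, 3, 3, 3, 3, 3, 3, 3, 3, 3, 2, 2.
3 GB → drive 1 (remaining 5 GB)
3 GB → drive 1 (remaining 2 GB)
3 GB → drive 2 (remaining 5 GB)
3 GB → drive 2 (remaining 2 GB)
3 GB → drive 3 (remaining 5 GB)
3 GB → drive 3 (remaining 2 GB)
3 GB → drive 4 (remaining 5 GB)
3 GB → drive 4 (remaining 2 GB)
3 GB → drive 5 (remaining 5 GB)
3 GB → drive 5 (remaining 2 GB)
2 GB → drive 1 (remaining 0 GB)
2 GB → drive 2 (remaining 0 GB)
5 drives × 8 GB = 40 GB; used 34 GB; unused 6 GB.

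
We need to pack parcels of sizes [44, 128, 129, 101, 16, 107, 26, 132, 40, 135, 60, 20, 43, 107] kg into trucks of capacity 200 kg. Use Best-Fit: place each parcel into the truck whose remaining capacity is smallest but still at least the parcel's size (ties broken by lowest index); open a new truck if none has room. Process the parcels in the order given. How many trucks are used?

7

truck 1: place 44 kg, 156 kg left
truck 1: place 128 kg, 28 kg left
truck 2: place 129 kg, 71 kg left
truck 3: place 101 kg, 99 kg left
truck 1: place 16 kg, 12 kg left
truck 4: place 107 kg, 93 kg left
truck 2: place 26 kg, 45 kg left
truck 5: place 132 kg, 68 kg left
truck 2: place 40 kg, 5 kg left
truck 6: place 135 kg, 65 kg left
truck 6: place 60 kg, 5 kg left
truck 5: place 20 kg, 48 kg left
truck 5: place 43 kg, 5 kg left
truck 7: place 107 kg, 93 kg left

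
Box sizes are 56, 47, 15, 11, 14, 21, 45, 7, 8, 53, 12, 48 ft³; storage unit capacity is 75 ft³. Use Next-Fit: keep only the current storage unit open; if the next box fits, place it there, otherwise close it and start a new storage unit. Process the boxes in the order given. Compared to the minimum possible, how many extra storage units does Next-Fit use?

1

Next-Fit: [56] [47,15,11] [14,21] [45,7,8] [53,12] [48] → 6 storage units.
Total size 337 ft³; any packing needs at least ⌈337/75⌉ = 5 storage units.
An optimal packing achieves that bound: [56,15] [53,21] [48,14,12] [47,11,8,7] [45] → 5 storage units.
Excess: 6 − 5 = 1.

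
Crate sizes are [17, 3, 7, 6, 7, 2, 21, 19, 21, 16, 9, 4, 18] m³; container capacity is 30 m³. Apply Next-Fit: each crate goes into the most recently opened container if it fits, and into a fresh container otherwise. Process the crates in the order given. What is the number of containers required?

7 containers

17 m³ → container 1 (remaining 13 m³)
3 m³ → container 1 (remaining 10 m³)
7 m³ → container 1 (remaining 3 m³)
6 m³ → container 2 (remaining 24 m³)
7 m³ → container 2 (remaining 17 m³)
2 m³ → container 2 (remaining 15 m³)
21 m³ → container 3 (remaining 9 m³)
19 m³ → container 4 (remaining 11 m³)
21 m³ → container 5 (remaining 9 m³)
16 m³ → container 6 (remaining 14 m³)
9 m³ → container 6 (remaining 5 m³)
4 m³ → container 6 (remaining 1 m³)
18 m³ → container 7 (remaining 12 m³)
Final containers: [17,3,7] [6,7,2] [21] [19] [21] [16,9,4] [18].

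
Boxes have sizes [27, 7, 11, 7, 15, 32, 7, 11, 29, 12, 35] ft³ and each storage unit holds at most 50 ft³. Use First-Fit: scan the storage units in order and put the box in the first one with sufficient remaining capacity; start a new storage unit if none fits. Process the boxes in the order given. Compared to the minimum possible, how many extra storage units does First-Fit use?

First-Fit: [27,7,11] [7,15,7,11] [32,12] [29] [35] → 5 storage units.
Total size 193 ft³; any packing needs at least ⌈193/50⌉ = 4 storage units.
An optimal packing achieves that bound: [35,15] [32,12] [29,7,7,7] [27,11,11] → 4 storage units.
Excess: 5 − 4 = 1.

1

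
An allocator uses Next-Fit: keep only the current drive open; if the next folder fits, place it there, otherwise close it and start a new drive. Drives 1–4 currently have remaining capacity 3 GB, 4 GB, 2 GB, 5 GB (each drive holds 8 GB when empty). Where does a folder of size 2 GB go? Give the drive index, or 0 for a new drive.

4

Next-Fit only looks at drive 4, which has 5 GB free.
2 GB fits there.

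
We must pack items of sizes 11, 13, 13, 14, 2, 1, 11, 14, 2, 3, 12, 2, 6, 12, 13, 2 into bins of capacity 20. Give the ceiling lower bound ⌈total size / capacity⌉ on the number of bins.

7

Total size = 11 + 13 + 13 + 14 + 2 + 1 + 11 + 14 + 2 + 3 + 12 + 2 + 6 + 12 + 13 + 2 = 131.
⌈131 / 20⌉ = 7.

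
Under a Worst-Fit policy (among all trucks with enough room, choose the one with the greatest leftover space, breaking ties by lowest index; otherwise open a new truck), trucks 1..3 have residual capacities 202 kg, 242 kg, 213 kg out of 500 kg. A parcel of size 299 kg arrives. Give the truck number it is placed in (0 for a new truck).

0

No truck has ≥ 299 kg free, so a new truck is opened.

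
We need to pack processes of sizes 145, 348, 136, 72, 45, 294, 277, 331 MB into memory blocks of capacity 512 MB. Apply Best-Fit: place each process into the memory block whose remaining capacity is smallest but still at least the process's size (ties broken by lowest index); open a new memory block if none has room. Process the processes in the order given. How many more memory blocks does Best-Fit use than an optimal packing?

Best-Fit: [145,348] [136,72,45] [294] [277] [331] → 5 memory blocks.
Total size 1648 MB; any packing needs at least ⌈1648/512⌉ = 4 memory blocks.
An optimal packing achieves that bound: [348,145] [331,136,45] [294,72] [277] → 4 memory blocks.
Excess: 5 − 4 = 1.

1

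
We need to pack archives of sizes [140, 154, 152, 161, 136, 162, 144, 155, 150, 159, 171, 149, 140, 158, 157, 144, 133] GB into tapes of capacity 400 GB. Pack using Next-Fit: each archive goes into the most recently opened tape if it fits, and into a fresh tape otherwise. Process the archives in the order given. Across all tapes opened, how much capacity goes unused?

1035

tape 1: place 140 GB, 260 GB left
tape 1: place 154 GB, 106 GB left
tape 2: place 152 GB, 248 GB left
tape 2: place 161 GB, 87 GB left
tape 3: place 136 GB, 264 GB left
tape 3: place 162 GB, 102 GB left
tape 4: place 144 GB, 256 GB left
tape 4: place 155 GB, 101 GB left
tape 5: place 150 GB, 250 GB left
tape 5: place 159 GB, 91 GB left
tape 6: place 171 GB, 229 GB left
tape 6: place 149 GB, 80 GB left
tape 7: place 140 GB, 260 GB left
tape 7: place 158 GB, 102 GB left
tape 8: place 157 GB, 243 GB left
tape 8: place 144 GB, 99 GB left
tape 9: place 133 GB, 267 GB left
9 tapes × 400 GB = 3600 GB; used 2565 GB; unused 1035 GB.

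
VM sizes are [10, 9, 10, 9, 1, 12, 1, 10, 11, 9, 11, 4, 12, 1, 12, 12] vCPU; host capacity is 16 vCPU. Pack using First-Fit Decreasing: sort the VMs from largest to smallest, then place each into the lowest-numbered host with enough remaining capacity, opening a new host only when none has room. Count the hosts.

Sorted descending: 12, 12, 12, 12, 11, 11, 10, 10, 10, 9, 9, 9, 4, 1, 1, 1.
12 vCPU → host 1 (remaining 4 vCPU)
12 vCPU → host 2 (remaining 4 vCPU)
12 vCPU → host 3 (remaining 4 vCPU)
12 vCPU → host 4 (remaining 4 vCPU)
11 vCPU → host 5 (remaining 5 vCPU)
11 vCPU → host 6 (remaining 5 vCPU)
10 vCPU → host 7 (remaining 6 vCPU)
10 vCPU → host 8 (remaining 6 vCPU)
10 vCPU → host 9 (remaining 6 vCPU)
9 vCPU → host 10 (remaining 7 vCPU)
9 vCPU → host 11 (remaining 7 vCPU)
9 vCPU → host 12 (remaining 7 vCPU)
4 vCPU → host 1 (remaining 0 vCPU)
1 vCPU → host 2 (remaining 3 vCPU)
1 vCPU → host 2 (remaining 2 vCPU)
1 vCPU → host 2 (remaining 1 vCPU)

12 hosts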